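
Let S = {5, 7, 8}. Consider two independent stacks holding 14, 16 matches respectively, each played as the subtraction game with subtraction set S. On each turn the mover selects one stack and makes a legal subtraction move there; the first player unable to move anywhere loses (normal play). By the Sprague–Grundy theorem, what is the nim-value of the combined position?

0

All stacks use S = {5, 7, 8}:
G(0) = 0
G(1) = mex{} = 0
G(2) = mex{} = 0
G(3) = mex{} = 0
G(4) = mex{} = 0
G(5) = mex{0} = 1
G(6) = mex{0} = 1
G(7) = mex{0,0} = 1
G(8) = mex{0,0,0} = 1
G(9) = mex{0,0,0} = 1
G(10) = mex{1,0,0} = 2
G(11) = mex{1,0,0} = 2
G(12) = mex{1,1,0} = 2
G(13) = mex{1,1,1} = 0
G(14) = mex{1,1,1} = 0
G(15) = mex{2,1,1} = 0
G(16) = mex{2,1,1} = 0
Stack A: G(14) = 0.
Stack B: G(16) = 0.
Combined Grundy value = 0 ⊕ 0 = 0.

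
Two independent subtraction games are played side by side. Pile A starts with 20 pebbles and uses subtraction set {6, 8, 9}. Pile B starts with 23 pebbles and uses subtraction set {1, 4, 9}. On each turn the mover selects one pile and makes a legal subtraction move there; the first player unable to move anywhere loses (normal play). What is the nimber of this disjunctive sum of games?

Pile A, S = {6, 8, 9}:
n :  0  1  2  3  4  5  6  7  8  9 10 11 12 13 14 15 16 17 18 19 20
G :  0  0  0  0  0  0  1  1  1  1  1  1  2  2  2  0  0  0  0  0  0
G_A(20) = 0.
Pile B, S = {1, 4, 9}:
n :  0  1  2  3  4  5  6  7  8  9 10 11 12 13 14 15 16 17 18 19 20 21 22 23
G :  0  1  0  1  2  0  1  0  1  2  0  1  0  1  2  0  1  0  1  2  0  1  0  1
G_B(23) = 1.
Combined Grundy value = 0 ⊕ 1 = 1.

1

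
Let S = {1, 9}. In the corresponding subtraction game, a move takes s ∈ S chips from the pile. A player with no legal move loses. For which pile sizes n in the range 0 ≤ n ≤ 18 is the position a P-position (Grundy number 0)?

n :  0  1  2  3  4  5  6  7  8  9 10 11 12 13 14 15 16 17 18
G :  0  1  0  1  0  1  0  1  0  1  0  1  0  1  0  1  0  1  0
P-positions are exactly the n with G(n) = 0.

0, 2, 4, 6, 8, 10, 12, 14, 16, 18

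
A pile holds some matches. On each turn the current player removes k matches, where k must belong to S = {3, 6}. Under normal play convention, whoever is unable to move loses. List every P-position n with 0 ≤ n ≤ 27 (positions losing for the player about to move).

0, 1, 2, 9, 10, 11, 18, 19, 20, 27

n :  0  1  2  3  4  5  6  7  8  9 10 11 12 13 14 15 16 17 18 19 20 21 22 23 24 25 26 27
G :  0  0  0  1  1  1  2  2  2  0  0  0  1  1  1  2  2  2  0  0  0  1  1  1  2  2  2  0
P-positions are exactly the n with G(n) = 0.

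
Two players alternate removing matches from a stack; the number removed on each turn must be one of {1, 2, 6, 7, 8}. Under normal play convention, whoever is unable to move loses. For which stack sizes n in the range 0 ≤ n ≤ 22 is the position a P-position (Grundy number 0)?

0, 3, 12, 15

G(0) = 0
G(1) = mex{0} = 1
G(2) = mex{1,0} = 2
G(3) = mex{2,1} = 0
G(4) = mex{0,2} = 1
G(5) = mex{1,0} = 2
G(6) = mex{2,1,0} = 3
G(7) = mex{3,2,1,0} = 4
G(8) = mex{4,3,2,1,0} = 5
G(9) = mex{5,4,0,2,1} = 3
G(10) = mex{3,5,1,0,2} = 4
G(11) = mex{4,3,2,1,0} = 5
G(12) = mex{5,4,3,2,1} = 0
G(13) = mex{0,5,4,3,2} = 1
G(14) = mex{1,0,5,4,3} = 2
G(15) = mex{2,1,3,5,4} = 0
G(16) = mex{0,2,4,3,5} = 1
G(17) = mex{1,0,5,4,3} = 2
G(18) = mex{2,1,0,5,4} = 3
G(19) = mex{3,2,1,0,5} = 4
G(20) = mex{4,3,2,1,0} = 5
G(21) = mex{5,4,0,2,1} = 3
G(22) = mex{3,5,1,0,2} = 4
P-positions are exactly the n with G(n) = 0.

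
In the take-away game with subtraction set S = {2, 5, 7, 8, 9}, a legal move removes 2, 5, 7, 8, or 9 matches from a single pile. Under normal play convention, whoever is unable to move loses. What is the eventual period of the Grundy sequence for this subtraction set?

14

n :  0  1  2  3  4  5  6  7  8  9 10 11 12 13 14 15 16 17 18 19 20 21 22 23 24 25 26 27 28 29
G :  0  0  1  1  0  2  1  3  2  2  3  3  4  4  0  0  1  1  0  2  1  3  2  2  3  3  4  4  0  0
G(n+14) = G(n) holds for n = 0,…,8 (a full window of length max(S) = 9), so the sequence is purely periodic with period 14.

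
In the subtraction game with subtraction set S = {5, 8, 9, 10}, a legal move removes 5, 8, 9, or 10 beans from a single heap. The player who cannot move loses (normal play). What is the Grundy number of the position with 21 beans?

G(0) = 0
G(1) = mex{} = 0
G(2) = mex{} = 0
G(3) = mex{} = 0
G(4) = mex{} = 0
G(5) = mex{0} = 1
G(6) = mex{0} = 1
G(7) = mex{0} = 1
G(8) = mex{0,0} = 1
G(9) = mex{0,0,0} = 1
G(10) = mex{1,0,0,0} = 2
G(11) = mex{1,0,0,0} = 2
G(12) = mex{1,0,0,0} = 2
G(13) = mex{1,1,0,0} = 2
G(14) = mex{1,1,1,0} = 2
G(15) = mex{2,1,1,1} = 0
G(16) = mex{2,1,1,1} = 0
G(17) = mex{2,1,1,1} = 0
G(18) = mex{2,2,1,1} = 0
G(19) = mex{2,2,2,1} = 0
G(20) = mex{0,2,2,2} = 1
G(21) = mex{0,2,2,2} = 1

1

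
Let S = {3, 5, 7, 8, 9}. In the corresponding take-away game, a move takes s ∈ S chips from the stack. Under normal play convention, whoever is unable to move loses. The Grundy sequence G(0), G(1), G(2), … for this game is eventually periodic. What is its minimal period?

n :  0  1  2  3  4  5  6  7  8  9 10 11 12 13 14 15 16 17 18 19 20 21 22 23 24 25
G :  0  0  0  1  1  1  2  2  2  3  3  3  0  0  0  1  1  1  2  2  2  3  3  3  0  0
G(n+12) = G(n) holds for n = 0,…,8 (a full window of length max(S) = 9), so the sequence is purely periodic with period 12.

12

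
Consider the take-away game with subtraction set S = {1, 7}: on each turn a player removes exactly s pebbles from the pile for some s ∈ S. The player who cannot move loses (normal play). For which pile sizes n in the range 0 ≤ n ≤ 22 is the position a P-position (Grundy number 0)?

n :  0  1  2  3  4  5  6  7  8  9 10 11 12 13 14 15 16 17 18 19 20 21 22
G :  0  1  0  1  0  1  0  1  0  1  0  1  0  1  0  1  0  1  0  1  0  1  0
P-positions are exactly the n with G(n) = 0.

0, 2, 4, 6, 8, 10, 12, 14, 16, 18, 20, 22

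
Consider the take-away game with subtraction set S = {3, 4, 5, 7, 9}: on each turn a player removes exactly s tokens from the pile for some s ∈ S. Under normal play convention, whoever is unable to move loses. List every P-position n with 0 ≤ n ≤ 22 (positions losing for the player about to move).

G(0) = 0
G(1) = mex{} = 0
G(2) = mex{} = 0
G(3) = mex{0} = 1
G(4) = mex{0,0} = 1
G(5) = mex{0,0,0} = 1
G(6) = mex{1,0,0} = 2
G(7) = mex{1,1,0,0} = 2
G(8) = mex{1,1,1,0} = 2
G(9) = mex{2,1,1,0,0} = 3
G(10) = mex{2,2,1,1,0} = 3
G(11) = mex{2,2,2,1,0} = 3
G(12) = mex{3,2,2,1,1} = 0
G(13) = mex{3,3,2,2,1} = 0
G(14) = mex{3,3,3,2,1} = 0
G(15) = mex{0,3,3,2,2} = 1
G(16) = mex{0,0,3,3,2} = 1
G(17) = mex{0,0,0,3,2} = 1
G(18) = mex{1,0,0,3,3} = 2
G(19) = mex{1,1,0,0,3} = 2
G(20) = mex{1,1,1,0,3} = 2
G(21) = mex{2,1,1,0,0} = 3
G(22) = mex{2,2,1,1,0} = 3
P-positions are exactly the n with G(n) = 0.

0, 1, 2, 12, 13, 14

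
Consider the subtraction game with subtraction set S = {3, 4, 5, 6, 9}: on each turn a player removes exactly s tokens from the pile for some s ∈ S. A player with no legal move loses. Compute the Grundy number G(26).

n :  0  1  2  3  4  5  6  7  8  9 10 11 12 13 14 15 16 17 18 19 20 21 22 23 24 25 26
G :  0  0  0  1  1  1  2  2  2  3  3  3  0  0  0  1  1  1  2  2  2  3  3  3  0  0  0

0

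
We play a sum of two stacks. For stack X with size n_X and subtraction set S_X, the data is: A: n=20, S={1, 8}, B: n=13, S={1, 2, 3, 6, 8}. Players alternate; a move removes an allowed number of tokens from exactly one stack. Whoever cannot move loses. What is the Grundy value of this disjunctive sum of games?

0

Stack A, S = {1, 8}:
n :  0  1  2  3  4  5  6  7  8  9 10 11 12 13 14 15 16 17 18 19 20
G :  0  1  0  1  0  1  0  1  2  0  1  0  1  0  1  0  1  2  0  1  0
G_A(20) = 0.
Stack B, S = {1, 2, 3, 6, 8}:
G(0) = 0
G(1) = mex{0} = 1
G(2) = mex{1,0} = 2
G(3) = mex{2,1,0} = 3
G(4) = mex{3,2,1} = 0
G(5) = mex{0,3,2} = 1
G(6) = mex{1,0,3,0} = 2
G(7) = mex{2,1,0,1} = 3
G(8) = mex{3,2,1,2,0} = 4
G(9) = mex{4,3,2,3,1} = 0
G(10) = mex{0,4,3,0,2} = 1
G(11) = mex{1,0,4,1,3} = 2
G(12) = mex{2,1,0,2,0} = 3
G(13) = mex{3,2,1,3,1} = 0
G_B(13) = 0.
Combined Grundy value = 0 ⊕ 0 = 0.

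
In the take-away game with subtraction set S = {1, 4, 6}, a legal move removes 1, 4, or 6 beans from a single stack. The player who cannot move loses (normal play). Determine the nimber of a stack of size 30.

0

G(0) = 0
G(1) = mex{0} = 1
G(2) = mex{1} = 0
G(3) = mex{0} = 1
G(4) = mex{1,0} = 2
G(5) = mex{2,1} = 0
G(6) = mex{0,0,0} = 1
G(7) = mex{1,1,1} = 0
G(8) = mex{0,2,0} = 1
G(9) = mex{1,0,1} = 2
G(10) = mex{2,1,2} = 0
G(11) = mex{0,0,0} = 1
G(12) = mex{1,1,1} = 0
G(13) = mex{0,2,0} = 1
G(14) = mex{1,0,1} = 2
G(15) = mex{2,1,2} = 0
G(16) = mex{0,0,0} = 1
G(17) = mex{1,1,1} = 0
G(18) = mex{0,2,0} = 1
G(19) = mex{1,0,1} = 2
G(20) = mex{2,1,2} = 0
G(21) = mex{0,0,0} = 1
G(22) = mex{1,1,1} = 0
G(23) = mex{0,2,0} = 1
G(24) = mex{1,0,1} = 2
G(25) = mex{2,1,2} = 0
G(26) = mex{0,0,0} = 1
G(27) = mex{1,1,1} = 0
G(28) = mex{0,2,0} = 1
G(29) = mex{1,0,1} = 2
G(30) = mex{2,1,2} = 0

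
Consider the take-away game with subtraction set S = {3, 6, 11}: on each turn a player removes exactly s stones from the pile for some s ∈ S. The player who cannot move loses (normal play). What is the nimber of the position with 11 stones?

3

n :  0  1  2  3  4  5  6  7  8  9 10 11
G :  0  0  0  1  1  1  2  2  2  0  0  3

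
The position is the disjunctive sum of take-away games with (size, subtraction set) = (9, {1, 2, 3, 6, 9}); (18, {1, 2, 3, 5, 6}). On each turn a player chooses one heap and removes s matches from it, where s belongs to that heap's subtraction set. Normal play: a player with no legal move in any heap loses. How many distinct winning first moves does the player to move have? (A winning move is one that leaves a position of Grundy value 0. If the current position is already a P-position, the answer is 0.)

3

Heap A, S = {1, 2, 3, 6, 9}:
n : 0 1 2 3 4 5 6 7 8 9
G : 0 1 2 3 0 1 2 3 0 1
G_A(9) = 1.
Heap B, S = {1, 2, 3, 5, 6}:
G(0) = 0
G(1) = mex{0} = 1
G(2) = mex{1,0} = 2
G(3) = mex{2,1,0} = 3
G(4) = mex{3,2,1} = 0
G(5) = mex{0,3,2,0} = 1
G(6) = mex{1,0,3,1,0} = 2
G(7) = mex{2,1,0,2,1} = 3
G(8) = mex{3,2,1,3,2} = 0
G(9) = mex{0,3,2,0,3} = 1
G(10) = mex{1,0,3,1,0} = 2
G(11) = mex{2,1,0,2,1} = 3
G(12) = mex{3,2,1,3,2} = 0
G(13) = mex{0,3,2,0,3} = 1
G(14) = mex{1,0,3,1,0} = 2
G(15) = mex{2,1,0,2,1} = 3
G(16) = mex{3,2,1,3,2} = 0
G(17) = mex{0,3,2,0,3} = 1
G(18) = mex{1,0,3,1,0} = 2
G_B(18) = 2.
Combined Grundy value = 1 ⊕ 2 = 3.
A winning move leaves total XOR = 0, i.e. changes one component's Grundy value g to g ⊕ X where X is the current total.
Heap A: need g' = 1⊕3 = 2. Options: 9−1→G=0, 9−2→G=3, 9−3→G=2, 9−6→G=3, 9−9→G=0. Hits: 1.
Heap B: need g' = 2⊕3 = 1. Options: 18−1→G=1, 18−2→G=0, 18−3→G=3, 18−5→G=1, 18−6→G=0. Hits: 2.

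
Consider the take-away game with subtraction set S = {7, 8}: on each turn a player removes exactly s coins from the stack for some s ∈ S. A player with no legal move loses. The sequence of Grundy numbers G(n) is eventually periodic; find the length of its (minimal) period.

n :  0  1  2  3  4  5  6  7  8  9 10 11 12 13 14 15 16 17 18 19 20 21 22 23 24 25 26 27 28 29 30 31
G :  0  0  0  0  0  0  0  1  1  1  1  1  1  1  2  0  0  0  0  0  0  0  1  1  1  1  1  1  1  2  0  0
G(n+15) = G(n) holds for n = 0,…,7 (a full window of length max(S) = 8), so the sequence is purely periodic with period 15.

15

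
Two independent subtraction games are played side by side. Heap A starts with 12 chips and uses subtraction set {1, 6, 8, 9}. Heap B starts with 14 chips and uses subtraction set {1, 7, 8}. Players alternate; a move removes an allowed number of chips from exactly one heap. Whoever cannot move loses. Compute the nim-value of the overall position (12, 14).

Heap A, S = {1, 6, 8, 9}:
n :  0  1  2  3  4  5  6  7  8  9 10 11 12
G :  0  1  0  1  0  1  2  0  1  2  3  2  3
G_A(12) = 3.
Heap B, S = {1, 7, 8}:
G(0) = 0
G(1) = mex{0} = 1
G(2) = mex{1} = 0
G(3) = mex{0} = 1
G(4) = mex{1} = 0
G(5) = mex{0} = 1
G(6) = mex{1} = 0
G(7) = mex{0,0} = 1
G(8) = mex{1,1,0} = 2
G(9) = mex{2,0,1} = 3
G(10) = mex{3,1,0} = 2
G(11) = mex{2,0,1} = 3
G(12) = mex{3,1,0} = 2
G(13) = mex{2,0,1} = 3
G(14) = mex{3,1,0} = 2
G_B(14) = 2.
Combined Grundy value = 3 ⊕ 2 = 1.

1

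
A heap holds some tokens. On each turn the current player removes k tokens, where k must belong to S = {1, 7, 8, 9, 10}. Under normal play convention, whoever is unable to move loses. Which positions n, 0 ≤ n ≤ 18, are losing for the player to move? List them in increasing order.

0, 2, 4, 6, 17

G(0) = 0
G(1) = mex{0} = 1
G(2) = mex{1} = 0
G(3) = mex{0} = 1
G(4) = mex{1} = 0
G(5) = mex{0} = 1
G(6) = mex{1} = 0
G(7) = mex{0,0} = 1
G(8) = mex{1,1,0} = 2
G(9) = mex{2,0,1,0} = 3
G(10) = mex{3,1,0,1,0} = 2
G(11) = mex{2,0,1,0,1} = 3
G(12) = mex{3,1,0,1,0} = 2
G(13) = mex{2,0,1,0,1} = 3
G(14) = mex{3,1,0,1,0} = 2
G(15) = mex{2,2,1,0,1} = 3
G(16) = mex{3,3,2,1,0} = 4
G(17) = mex{4,2,3,2,1} = 0
G(18) = mex{0,3,2,3,2} = 1
P-positions are exactly the n with G(n) = 0.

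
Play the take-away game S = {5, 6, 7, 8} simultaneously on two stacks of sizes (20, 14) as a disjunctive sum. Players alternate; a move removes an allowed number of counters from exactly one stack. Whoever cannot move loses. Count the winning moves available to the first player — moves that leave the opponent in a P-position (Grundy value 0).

7

All stacks use S = {5, 6, 7, 8}:
n :  0  1  2  3  4  5  6  7  8  9 10 11 12 13 14 15 16 17 18 19 20
G :  0  0  0  0  0  1  1  1  1  1  2  2  2  0  0  0  0  0  1  1  1
Stack A: G(20) = 1.
Stack B: G(14) = 0.
Combined Grundy value = 1 ⊕ 0 = 1.
A winning move leaves total XOR = 0, i.e. changes one component's Grundy value g to g ⊕ X where X is the current total.
Stack A: need g' = 1⊕1 = 0. Options: 20−5→G=0, 20−6→G=0, 20−7→G=0, 20−8→G=2. Hits: 3.
Stack B: need g' = 0⊕1 = 1. Options: 14−5→G=1, 14−6→G=1, 14−7→G=1, 14−8→G=1. Hits: 4.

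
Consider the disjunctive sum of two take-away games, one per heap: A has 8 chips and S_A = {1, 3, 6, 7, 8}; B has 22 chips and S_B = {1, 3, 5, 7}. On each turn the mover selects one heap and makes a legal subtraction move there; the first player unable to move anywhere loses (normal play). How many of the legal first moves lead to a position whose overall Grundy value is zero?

2

Heap A, S = {1, 3, 6, 7, 8}:
G(0) = 0
G(1) = mex{0} = 1
G(2) = mex{1} = 0
G(3) = mex{0,0} = 1
G(4) = mex{1,1} = 0
G(5) = mex{0,0} = 1
G(6) = mex{1,1,0} = 2
G(7) = mex{2,0,1,0} = 3
G(8) = mex{3,1,0,1,0} = 2
G_A(8) = 2.
Heap B, S = {1, 3, 5, 7}:
n :  0  1  2  3  4  5  6  7  8  9 10 11 12 13 14 15 16 17 18 19 20 21 22
G :  0  1  0  1  0  1  0  1  0  1  0  1  0  1  0  1  0  1  0  1  0  1  0
G_B(22) = 0.
Combined Grundy value = 2 ⊕ 0 = 2.
A winning move leaves total XOR = 0, i.e. changes one component's Grundy value g to g ⊕ X where X is the current total.
Heap A: need g' = 2⊕2 = 0. Options: 8−1→G=3, 8−3→G=1, 8−6→G=0, 8−7→G=1, 8−8→G=0. Hits: 2.
Heap B: need g' = 0⊕2 = 2. Options: 22−1→G=1, 22−3→G=1, 22−5→G=1, 22−7→G=1. Hits: 0.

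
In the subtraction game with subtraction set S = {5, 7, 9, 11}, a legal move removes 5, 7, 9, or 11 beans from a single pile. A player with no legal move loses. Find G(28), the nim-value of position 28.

2

G(0) = 0
G(1) = mex{} = 0
G(2) = mex{} = 0
G(3) = mex{} = 0
G(4) = mex{} = 0
G(5) = mex{0} = 1
G(6) = mex{0} = 1
G(7) = mex{0,0} = 1
G(8) = mex{0,0} = 1
G(9) = mex{0,0,0} = 1
G(10) = mex{1,0,0} = 2
G(11) = mex{1,0,0,0} = 2
G(12) = mex{1,1,0,0} = 2
G(13) = mex{1,1,0,0} = 2
G(14) = mex{1,1,1,0} = 2
G(15) = mex{2,1,1,0} = 3
G(16) = mex{2,1,1,1} = 0
G(17) = mex{2,2,1,1} = 0
G(18) = mex{2,2,1,1} = 0
G(19) = mex{2,2,2,1} = 0
G(20) = mex{3,2,2,1} = 0
G(21) = mex{0,2,2,2} = 1
G(22) = mex{0,3,2,2} = 1
G(23) = mex{0,0,2,2} = 1
G(24) = mex{0,0,3,2} = 1
G(25) = mex{0,0,0,2} = 1
G(26) = mex{1,0,0,3} = 2
G(27) = mex{1,0,0,0} = 2
G(28) = mex{1,1,0,0} = 2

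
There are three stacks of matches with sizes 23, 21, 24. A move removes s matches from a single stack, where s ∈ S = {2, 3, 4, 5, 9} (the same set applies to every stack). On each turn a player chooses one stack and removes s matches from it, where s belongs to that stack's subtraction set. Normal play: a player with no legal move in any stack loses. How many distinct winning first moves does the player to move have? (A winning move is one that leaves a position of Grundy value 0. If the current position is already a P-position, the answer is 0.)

All stacks use S = {2, 3, 4, 5, 9}:
n :  0  1  2  3  4  5  6  7  8  9 10 11 12 13 14 15 16 17 18 19 20 21 22 23 24
G :  0  0  1  1  2  2  3  0  0  1  1  2  2  3  0  0  1  1  2  2  3  0  0  1  1
Stack A: G(23) = 1.
Stack B: G(21) = 0.
Stack C: G(24) = 1.
Combined Grundy value = 1 ⊕ 0 ⊕ 1 = 0.
A winning move leaves total XOR = 0, i.e. changes one component's Grundy value g to g ⊕ X where X is the current total.
Stack A: target g' = 1⊕0 = 1, but every legal move changes the Grundy value (mex property), so 0 moves.
Stack B: target g' = 0⊕0 = 0, but every legal move changes the Grundy value (mex property), so 0 moves.
Stack C: target g' = 1⊕0 = 1, but every legal move changes the Grundy value (mex property), so 0 moves.

0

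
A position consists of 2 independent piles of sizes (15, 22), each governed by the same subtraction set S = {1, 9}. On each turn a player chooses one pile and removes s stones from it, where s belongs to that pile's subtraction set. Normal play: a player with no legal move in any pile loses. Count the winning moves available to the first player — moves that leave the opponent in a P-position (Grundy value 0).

4

All piles use S = {1, 9}:
G(0) = 0
G(1) = mex{0} = 1
G(2) = mex{1} = 0
G(3) = mex{0} = 1
G(4) = mex{1} = 0
G(5) = mex{0} = 1
G(6) = mex{1} = 0
G(7) = mex{0} = 1
G(8) = mex{1} = 0
G(9) = mex{0,0} = 1
G(10) = mex{1,1} = 0
G(11) = mex{0,0} = 1
G(12) = mex{1,1} = 0
G(13) = mex{0,0} = 1
G(14) = mex{1,1} = 0
G(15) = mex{0,0} = 1
G(16) = mex{1,1} = 0
G(17) = mex{0,0} = 1
G(18) = mex{1,1} = 0
G(19) = mex{0,0} = 1
G(20) = mex{1,1} = 0
G(21) = mex{0,0} = 1
G(22) = mex{1,1} = 0
Pile A: G(15) = 1.
Pile B: G(22) = 0.
Combined Grundy value = 1 ⊕ 0 = 1.
A winning move leaves total XOR = 0, i.e. changes one component's Grundy value g to g ⊕ X where X is the current total.
Pile A: need g' = 1⊕1 = 0. Options: 15−1→G=0, 15−9→G=0. Hits: 2.
Pile B: need g' = 0⊕1 = 1. Options: 22−1→G=1, 22−9→G=1. Hits: 2.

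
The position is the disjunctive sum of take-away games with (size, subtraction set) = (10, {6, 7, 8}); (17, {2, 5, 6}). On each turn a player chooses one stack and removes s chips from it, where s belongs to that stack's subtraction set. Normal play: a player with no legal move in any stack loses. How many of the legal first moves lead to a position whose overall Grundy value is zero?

Stack A, S = {6, 7, 8}:
n :  0  1  2  3  4  5  6  7  8  9 10
G :  0  0  0  0  0  0  1  1  1  1  1
G_A(10) = 1.
Stack B, S = {2, 5, 6}:
n :  0  1  2  3  4  5  6  7  8  9 10 11 12 13 14 15 16 17
G :  0  0  1  1  0  2  1  3  0  2  1  0  0  1  1  0  2  1
G_B(17) = 1.
Combined Grundy value = 1 ⊕ 1 = 0.
A winning move leaves total XOR = 0, i.e. changes one component's Grundy value g to g ⊕ X where X is the current total.
Stack A: target g' = 1⊕0 = 1, but every legal move changes the Grundy value (mex property), so 0 moves.
Stack B: target g' = 1⊕0 = 1, but every legal move changes the Grundy value (mex property), so 0 moves.

0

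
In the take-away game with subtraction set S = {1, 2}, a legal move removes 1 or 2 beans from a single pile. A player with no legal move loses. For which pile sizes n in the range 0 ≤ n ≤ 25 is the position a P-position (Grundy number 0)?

n :  0  1  2  3  4  5  6  7  8  9 10 11 12 13 14 15 16 17 18 19 20 21 22 23 24 25
G :  0  1  2  0  1  2  0  1  2  0  1  2  0  1  2  0  1  2  0  1  2  0  1  2  0  1
P-positions are exactly the n with G(n) = 0.

0, 3, 6, 9, 12, 15, 18, 21, 24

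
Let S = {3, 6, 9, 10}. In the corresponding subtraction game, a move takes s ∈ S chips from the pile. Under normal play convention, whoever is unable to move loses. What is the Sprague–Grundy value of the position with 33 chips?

2

G(0) = 0
G(1) = mex{} = 0
G(2) = mex{} = 0
G(3) = mex{0} = 1
G(4) = mex{0} = 1
G(5) = mex{0} = 1
G(6) = mex{1,0} = 2
G(7) = mex{1,0} = 2
G(8) = mex{1,0} = 2
G(9) = mex{2,1,0} = 3
G(10) = mex{2,1,0,0} = 3
G(11) = mex{2,1,0,0} = 3
G(12) = mex{3,2,1,0} = 4
G(13) = mex{3,2,1,1} = 0
G(14) = mex{3,2,1,1} = 0
G(15) = mex{4,3,2,1} = 0
G(16) = mex{0,3,2,2} = 1
G(17) = mex{0,3,2,2} = 1
G(18) = mex{0,4,3,2} = 1
G(19) = mex{1,0,3,3} = 2
G(20) = mex{1,0,3,3} = 2
G(21) = mex{1,0,4,3} = 2
G(22) = mex{2,1,0,4} = 3
G(23) = mex{2,1,0,0} = 3
G(24) = mex{2,1,0,0} = 3
G(25) = mex{3,2,1,0} = 4
G(26) = mex{3,2,1,1} = 0
G(27) = mex{3,2,1,1} = 0
G(28) = mex{4,3,2,1} = 0
G(29) = mex{0,3,2,2} = 1
G(30) = mex{0,3,2,2} = 1
G(31) = mex{0,4,3,2} = 1
G(32) = mex{1,0,3,3} = 2
G(33) = mex{1,0,3,3} = 2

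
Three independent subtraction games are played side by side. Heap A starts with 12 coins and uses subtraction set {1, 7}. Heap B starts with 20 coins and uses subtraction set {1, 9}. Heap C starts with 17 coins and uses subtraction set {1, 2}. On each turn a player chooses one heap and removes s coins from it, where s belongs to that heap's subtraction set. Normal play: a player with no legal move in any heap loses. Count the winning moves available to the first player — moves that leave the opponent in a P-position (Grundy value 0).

Heap A, S = {1, 7}:
n :  0  1  2  3  4  5  6  7  8  9 10 11 12
G :  0  1  0  1  0  1  0  1  0  1  0  1  0
G_A(12) = 0.
Heap B, S = {1, 9}:
G(0) = 0
G(1) = mex{0} = 1
G(2) = mex{1} = 0
G(3) = mex{0} = 1
G(4) = mex{1} = 0
G(5) = mex{0} = 1
G(6) = mex{1} = 0
G(7) = mex{0} = 1
G(8) = mex{1} = 0
G(9) = mex{0,0} = 1
G(10) = mex{1,1} = 0
G(11) = mex{0,0} = 1
G(12) = mex{1,1} = 0
G(13) = mex{0,0} = 1
G(14) = mex{1,1} = 0
G(15) = mex{0,0} = 1
G(16) = mex{1,1} = 0
G(17) = mex{0,0} = 1
G(18) = mex{1,1} = 0
G(19) = mex{0,0} = 1
G(20) = mex{1,1} = 0
G_B(20) = 0.
Heap C, S = {1, 2}:
n :  0  1  2  3  4  5  6  7  8  9 10 11 12 13 14 15 16 17
G :  0  1  2  0  1  2  0  1  2  0  1  2  0  1  2  0  1  2
G_C(17) = 2.
Combined Grundy value = 0 ⊕ 0 ⊕ 2 = 2.
A winning move leaves total XOR = 0, i.e. changes one component's Grundy value g to g ⊕ X where X is the current total.
Heap A: need g' = 0⊕2 = 2. Options: 12−1→G=1, 12−7→G=1. Hits: 0.
Heap B: need g' = 0⊕2 = 2. Options: 20−1→G=1, 20−9→G=1. Hits: 0.
Heap C: need g' = 2⊕2 = 0. Options: 17−1→G=1, 17−2→G=0. Hits: 1.

1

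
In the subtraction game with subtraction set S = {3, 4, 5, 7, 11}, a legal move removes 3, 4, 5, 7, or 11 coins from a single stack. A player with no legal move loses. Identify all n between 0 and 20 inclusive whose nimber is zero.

G(0) = 0
G(1) = mex{} = 0
G(2) = mex{} = 0
G(3) = mex{0} = 1
G(4) = mex{0,0} = 1
G(5) = mex{0,0,0} = 1
G(6) = mex{1,0,0} = 2
G(7) = mex{1,1,0,0} = 2
G(8) = mex{1,1,1,0} = 2
G(9) = mex{2,1,1,0} = 3
G(10) = mex{2,2,1,1} = 0
G(11) = mex{2,2,2,1,0} = 3
G(12) = mex{3,2,2,1,0} = 4
G(13) = mex{0,3,2,2,0} = 1
G(14) = mex{3,0,3,2,1} = 4
G(15) = mex{4,3,0,2,1} = 5
G(16) = mex{1,4,3,3,1} = 0
G(17) = mex{4,1,4,0,2} = 3
G(18) = mex{5,4,1,3,2} = 0
G(19) = mex{0,5,4,4,2} = 1
G(20) = mex{3,0,5,1,3} = 2
P-positions are exactly the n with G(n) = 0.

0, 1, 2, 10, 16, 18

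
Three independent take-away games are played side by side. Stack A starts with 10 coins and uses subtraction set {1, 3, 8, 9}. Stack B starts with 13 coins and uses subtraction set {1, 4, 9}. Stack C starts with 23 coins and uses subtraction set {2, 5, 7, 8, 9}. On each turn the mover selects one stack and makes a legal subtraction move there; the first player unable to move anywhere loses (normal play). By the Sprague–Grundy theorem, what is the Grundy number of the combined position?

1

Stack A, S = {1, 3, 8, 9}:
G(0) = 0
G(1) = mex{0} = 1
G(2) = mex{1} = 0
G(3) = mex{0,0} = 1
G(4) = mex{1,1} = 0
G(5) = mex{0,0} = 1
G(6) = mex{1,1} = 0
G(7) = mex{0,0} = 1
G(8) = mex{1,1,0} = 2
G(9) = mex{2,0,1,0} = 3
G(10) = mex{3,1,0,1} = 2
G_A(10) = 2.
Stack B, S = {1, 4, 9}:
n :  0  1  2  3  4  5  6  7  8  9 10 11 12 13
G :  0  1  0  1  2  0  1  0  1  2  0  1  0  1
G_B(13) = 1.
Stack C, S = {2, 5, 7, 8, 9}:
G(0) = 0
G(1) = mex{} = 0
G(2) = mex{0} = 1
G(3) = mex{0} = 1
G(4) = mex{1} = 0
G(5) = mex{1,0} = 2
G(6) = mex{0,0} = 1
G(7) = mex{2,1,0} = 3
G(8) = mex{1,1,0,0} = 2
G(9) = mex{3,0,1,0,0} = 2
G(10) = mex{2,2,1,1,0} = 3
G(11) = mex{2,1,0,1,1} = 3
G(12) = mex{3,3,2,0,1} = 4
G(13) = mex{3,2,1,2,0} = 4
G(14) = mex{4,2,3,1,2} = 0
G(15) = mex{4,3,2,3,1} = 0
G(16) = mex{0,3,2,2,3} = 1
G(17) = mex{0,4,3,2,2} = 1
G(18) = mex{1,4,3,3,2} = 0
G(19) = mex{1,0,4,3,3} = 2
G(20) = mex{0,0,4,4,3} = 1
G(21) = mex{2,1,0,4,4} = 3
G(22) = mex{1,1,0,0,4} = 2
G(23) = mex{3,0,1,0,0} = 2
G_C(23) = 2.
Combined Grundy value = 2 ⊕ 1 ⊕ 2 = 1.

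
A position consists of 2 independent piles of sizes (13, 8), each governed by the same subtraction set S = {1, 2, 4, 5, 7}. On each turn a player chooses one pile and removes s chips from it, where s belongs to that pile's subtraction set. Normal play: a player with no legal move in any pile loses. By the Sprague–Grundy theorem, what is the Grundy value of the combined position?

3

All piles use S = {1, 2, 4, 5, 7}:
G(0) = 0
G(1) = mex{0} = 1
G(2) = mex{1,0} = 2
G(3) = mex{2,1} = 0
G(4) = mex{0,2,0} = 1
G(5) = mex{1,0,1,0} = 2
G(6) = mex{2,1,2,1} = 0
G(7) = mex{0,2,0,2,0} = 1
G(8) = mex{1,0,1,0,1} = 2
G(9) = mex{2,1,2,1,2} = 0
G(10) = mex{0,2,0,2,0} = 1
G(11) = mex{1,0,1,0,1} = 2
G(12) = mex{2,1,2,1,2} = 0
G(13) = mex{0,2,0,2,0} = 1
Pile A: G(13) = 1.
Pile B: G(8) = 2.
Combined Grundy value = 1 ⊕ 2 = 3.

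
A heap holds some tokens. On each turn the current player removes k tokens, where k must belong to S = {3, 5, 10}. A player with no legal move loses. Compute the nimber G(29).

G(0) = 0
G(1) = mex{} = 0
G(2) = mex{} = 0
G(3) = mex{0} = 1
G(4) = mex{0} = 1
G(5) = mex{0,0} = 1
G(6) = mex{1,0} = 2
G(7) = mex{1,0} = 2
G(8) = mex{1,1} = 0
G(9) = mex{2,1} = 0
G(10) = mex{2,1,0} = 3
G(11) = mex{0,2,0} = 1
G(12) = mex{0,2,0} = 1
G(13) = mex{3,0,1} = 2
G(14) = mex{1,0,1} = 2
G(15) = mex{1,3,1} = 0
G(16) = mex{2,1,2} = 0
G(17) = mex{2,1,2} = 0
G(18) = mex{0,2,0} = 1
G(19) = mex{0,2,0} = 1
G(20) = mex{0,0,3} = 1
G(21) = mex{1,0,1} = 2
G(22) = mex{1,0,1} = 2
G(23) = mex{1,1,2} = 0
G(24) = mex{2,1,2} = 0
G(25) = mex{2,1,0} = 3
G(26) = mex{0,2,0} = 1
G(27) = mex{0,2,0} = 1
G(28) = mex{3,0,1} = 2
G(29) = mex{1,0,1} = 2

2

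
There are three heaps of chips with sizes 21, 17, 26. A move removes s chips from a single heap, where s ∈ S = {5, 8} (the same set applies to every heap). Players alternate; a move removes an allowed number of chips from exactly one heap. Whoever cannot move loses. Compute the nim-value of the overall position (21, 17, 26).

All heaps use S = {5, 8}:
G(0) = 0
G(1) = mex{} = 0
G(2) = mex{} = 0
G(3) = mex{} = 0
G(4) = mex{} = 0
G(5) = mex{0} = 1
G(6) = mex{0} = 1
G(7) = mex{0} = 1
G(8) = mex{0,0} = 1
G(9) = mex{0,0} = 1
G(10) = mex{1,0} = 2
G(11) = mex{1,0} = 2
G(12) = mex{1,0} = 2
G(13) = mex{1,1} = 0
G(14) = mex{1,1} = 0
G(15) = mex{2,1} = 0
G(16) = mex{2,1} = 0
G(17) = mex{2,1} = 0
G(18) = mex{0,2} = 1
G(19) = mex{0,2} = 1
G(20) = mex{0,2} = 1
G(21) = mex{0,0} = 1
G(22) = mex{0,0} = 1
G(23) = mex{1,0} = 2
G(24) = mex{1,0} = 2
G(25) = mex{1,0} = 2
G(26) = mex{1,1} = 0
Heap A: G(21) = 1.
Heap B: G(17) = 0.
Heap C: G(26) = 0.
Combined Grundy value = 1 ⊕ 0 ⊕ 0 = 1.

1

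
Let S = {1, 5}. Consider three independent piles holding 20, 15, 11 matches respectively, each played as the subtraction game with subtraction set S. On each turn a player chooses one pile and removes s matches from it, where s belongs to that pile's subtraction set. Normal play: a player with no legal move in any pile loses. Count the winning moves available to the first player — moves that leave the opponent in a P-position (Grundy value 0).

0

All piles use S = {1, 5}:
G(0) = 0
G(1) = mex{0} = 1
G(2) = mex{1} = 0
G(3) = mex{0} = 1
G(4) = mex{1} = 0
G(5) = mex{0,0} = 1
G(6) = mex{1,1} = 0
G(7) = mex{0,0} = 1
G(8) = mex{1,1} = 0
G(9) = mex{0,0} = 1
G(10) = mex{1,1} = 0
G(11) = mex{0,0} = 1
G(12) = mex{1,1} = 0
G(13) = mex{0,0} = 1
G(14) = mex{1,1} = 0
G(15) = mex{0,0} = 1
G(16) = mex{1,1} = 0
G(17) = mex{0,0} = 1
G(18) = mex{1,1} = 0
G(19) = mex{0,0} = 1
G(20) = mex{1,1} = 0
Pile A: G(20) = 0.
Pile B: G(15) = 1.
Pile C: G(11) = 1.
Combined Grundy value = 0 ⊕ 1 ⊕ 1 = 0.
A winning move leaves total XOR = 0, i.e. changes one component's Grundy value g to g ⊕ X where X is the current total.
Pile A: target g' = 0⊕0 = 0, but every legal move changes the Grundy value (mex property), so 0 moves.
Pile B: target g' = 1⊕0 = 1, but every legal move changes the Grundy value (mex property), so 0 moves.
Pile C: target g' = 1⊕0 = 1, but every legal move changes the Grundy value (mex property), so 0 moves.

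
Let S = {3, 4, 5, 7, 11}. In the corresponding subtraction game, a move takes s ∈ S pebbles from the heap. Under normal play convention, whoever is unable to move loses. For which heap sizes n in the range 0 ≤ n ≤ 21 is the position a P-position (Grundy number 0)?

G(0) = 0
G(1) = mex{} = 0
G(2) = mex{} = 0
G(3) = mex{0} = 1
G(4) = mex{0,0} = 1
G(5) = mex{0,0,0} = 1
G(6) = mex{1,0,0} = 2
G(7) = mex{1,1,0,0} = 2
G(8) = mex{1,1,1,0} = 2
G(9) = mex{2,1,1,0} = 3
G(10) = mex{2,2,1,1} = 0
G(11) = mex{2,2,2,1,0} = 3
G(12) = mex{3,2,2,1,0} = 4
G(13) = mex{0,3,2,2,0} = 1
G(14) = mex{3,0,3,2,1} = 4
G(15) = mex{4,3,0,2,1} = 5
G(16) = mex{1,4,3,3,1} = 0
G(17) = mex{4,1,4,0,2} = 3
G(18) = mex{5,4,1,3,2} = 0
G(19) = mex{0,5,4,4,2} = 1
G(20) = mex{3,0,5,1,3} = 2
G(21) = mex{0,3,0,4,0} = 1
P-positions are exactly the n with G(n) = 0.

0, 1, 2, 10, 16, 18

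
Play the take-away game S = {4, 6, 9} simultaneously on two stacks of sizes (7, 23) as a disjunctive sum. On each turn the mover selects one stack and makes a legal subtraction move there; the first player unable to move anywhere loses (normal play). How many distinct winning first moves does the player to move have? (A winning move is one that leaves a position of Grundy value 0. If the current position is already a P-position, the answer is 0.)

All stacks use S = {4, 6, 9}:
n :  0  1  2  3  4  5  6  7  8  9 10 11 12 13 14 15 16 17 18 19 20 21 22 23
G :  0  0  0  0  1  1  1  1  2  2  2  2  3  0  0  0  0  1  1  1  1  2  2  2
Stack A: G(7) = 1.
Stack B: G(23) = 2.
Combined Grundy value = 1 ⊕ 2 = 3.
A winning move leaves total XOR = 0, i.e. changes one component's Grundy value g to g ⊕ X where X is the current total.
Stack A: need g' = 1⊕3 = 2. Options: 7−4→G=0, 7−6→G=0. Hits: 0.
Stack B: need g' = 2⊕3 = 1. Options: 23−4→G=1, 23−6→G=1, 23−9→G=0. Hits: 2.

2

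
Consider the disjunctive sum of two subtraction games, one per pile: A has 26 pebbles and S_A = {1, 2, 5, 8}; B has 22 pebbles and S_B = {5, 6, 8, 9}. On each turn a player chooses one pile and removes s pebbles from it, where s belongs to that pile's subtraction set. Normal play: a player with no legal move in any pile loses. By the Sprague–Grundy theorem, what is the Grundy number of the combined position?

Pile A, S = {1, 2, 5, 8}:
G(0) = 0
G(1) = mex{0} = 1
G(2) = mex{1,0} = 2
G(3) = mex{2,1} = 0
G(4) = mex{0,2} = 1
G(5) = mex{1,0,0} = 2
G(6) = mex{2,1,1} = 0
G(7) = mex{0,2,2} = 1
G(8) = mex{1,0,0,0} = 2
G(9) = mex{2,1,1,1} = 0
G(10) = mex{0,2,2,2} = 1
G(11) = mex{1,0,0,0} = 2
G(12) = mex{2,1,1,1} = 0
G(13) = mex{0,2,2,2} = 1
G(14) = mex{1,0,0,0} = 2
G(15) = mex{2,1,1,1} = 0
G(16) = mex{0,2,2,2} = 1
G(17) = mex{1,0,0,0} = 2
G(18) = mex{2,1,1,1} = 0
G(19) = mex{0,2,2,2} = 1
G(20) = mex{1,0,0,0} = 2
G(21) = mex{2,1,1,1} = 0
G(22) = mex{0,2,2,2} = 1
G(23) = mex{1,0,0,0} = 2
G(24) = mex{2,1,1,1} = 0
G(25) = mex{0,2,2,2} = 1
G(26) = mex{1,0,0,0} = 2
G_A(26) = 2.
Pile B, S = {5, 6, 8, 9}:
G(0) = 0
G(1) = mex{} = 0
G(2) = mex{} = 0
G(3) = mex{} = 0
G(4) = mex{} = 0
G(5) = mex{0} = 1
G(6) = mex{0,0} = 1
G(7) = mex{0,0} = 1
G(8) = mex{0,0,0} = 1
G(9) = mex{0,0,0,0} = 1
G(10) = mex{1,0,0,0} = 2
G(11) = mex{1,1,0,0} = 2
G(12) = mex{1,1,0,0} = 2
G(13) = mex{1,1,1,0} = 2
G(14) = mex{1,1,1,1} = 0
G(15) = mex{2,1,1,1} = 0
G(16) = mex{2,2,1,1} = 0
G(17) = mex{2,2,1,1} = 0
G(18) = mex{2,2,2,1} = 0
G(19) = mex{0,2,2,2} = 1
G(20) = mex{0,0,2,2} = 1
G(21) = mex{0,0,2,2} = 1
G(22) = mex{0,0,0,2} = 1
G_B(22) = 1.
Combined Grundy value = 2 ⊕ 1 = 3.

3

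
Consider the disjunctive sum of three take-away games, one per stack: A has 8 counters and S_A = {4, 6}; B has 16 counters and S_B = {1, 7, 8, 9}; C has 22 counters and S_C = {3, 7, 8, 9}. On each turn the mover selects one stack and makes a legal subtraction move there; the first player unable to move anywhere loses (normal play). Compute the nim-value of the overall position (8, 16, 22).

2

Stack A, S = {4, 6}:
n : 0 1 2 3 4 5 6 7 8
G : 0 0 0 0 1 1 1 1 2
G_A(8) = 2.
Stack B, S = {1, 7, 8, 9}:
n :  0  1  2  3  4  5  6  7  8  9 10 11 12 13 14 15 16
G :  0  1  0  1  0  1  0  1  2  3  2  3  2  3  2  3  0
G_B(16) = 0.
Stack C, S = {3, 7, 8, 9}:
G(0) = 0
G(1) = mex{} = 0
G(2) = mex{} = 0
G(3) = mex{0} = 1
G(4) = mex{0} = 1
G(5) = mex{0} = 1
G(6) = mex{1} = 0
G(7) = mex{1,0} = 2
G(8) = mex{1,0,0} = 2
G(9) = mex{0,0,0,0} = 1
G(10) = mex{2,1,0,0} = 3
G(11) = mex{2,1,1,0} = 3
G(12) = mex{1,1,1,1} = 0
G(13) = mex{3,0,1,1} = 2
G(14) = mex{3,2,0,1} = 4
G(15) = mex{0,2,2,0} = 1
G(16) = mex{2,1,2,2} = 0
G(17) = mex{4,3,1,2} = 0
G(18) = mex{1,3,3,1} = 0
G(19) = mex{0,0,3,3} = 1
G(20) = mex{0,2,0,3} = 1
G(21) = mex{0,4,2,0} = 1
G(22) = mex{1,1,4,2} = 0
G_C(22) = 0.
Combined Grundy value = 2 ⊕ 0 ⊕ 0 = 2.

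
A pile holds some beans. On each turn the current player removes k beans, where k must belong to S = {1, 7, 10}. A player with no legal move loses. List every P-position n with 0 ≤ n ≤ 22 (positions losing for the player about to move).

n :  0  1  2  3  4  5  6  7  8  9 10 11 12 13 14 15 16 17 18 19 20 21 22
G :  0  1  0  1  0  1  0  1  0  1  2  3  2  3  2  3  2  0  1  0  1  0  1
P-positions are exactly the n with G(n) = 0.

0, 2, 4, 6, 8, 17, 19, 21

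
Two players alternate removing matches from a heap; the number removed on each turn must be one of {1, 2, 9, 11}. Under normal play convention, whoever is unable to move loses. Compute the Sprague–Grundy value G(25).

G(0) = 0
G(1) = mex{0} = 1
G(2) = mex{1,0} = 2
G(3) = mex{2,1} = 0
G(4) = mex{0,2} = 1
G(5) = mex{1,0} = 2
G(6) = mex{2,1} = 0
G(7) = mex{0,2} = 1
G(8) = mex{1,0} = 2
G(9) = mex{2,1,0} = 3
G(10) = mex{3,2,1} = 0
G(11) = mex{0,3,2,0} = 1
G(12) = mex{1,0,0,1} = 2
G(13) = mex{2,1,1,2} = 0
G(14) = mex{0,2,2,0} = 1
G(15) = mex{1,0,0,1} = 2
G(16) = mex{2,1,1,2} = 0
G(17) = mex{0,2,2,0} = 1
G(18) = mex{1,0,3,1} = 2
G(19) = mex{2,1,0,2} = 3
G(20) = mex{3,2,1,3} = 0
G(21) = mex{0,3,2,0} = 1
G(22) = mex{1,0,0,1} = 2
G(23) = mex{2,1,1,2} = 0
G(24) = mex{0,2,2,0} = 1
G(25) = mex{1,0,0,1} = 2

2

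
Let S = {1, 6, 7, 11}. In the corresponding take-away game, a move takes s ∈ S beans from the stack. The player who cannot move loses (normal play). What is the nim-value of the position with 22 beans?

G(0) = 0
G(1) = mex{0} = 1
G(2) = mex{1} = 0
G(3) = mex{0} = 1
G(4) = mex{1} = 0
G(5) = mex{0} = 1
G(6) = mex{1,0} = 2
G(7) = mex{2,1,0} = 3
G(8) = mex{3,0,1} = 2
G(9) = mex{2,1,0} = 3
G(10) = mex{3,0,1} = 2
G(11) = mex{2,1,0,0} = 3
G(12) = mex{3,2,1,1} = 0
G(13) = mex{0,3,2,0} = 1
G(14) = mex{1,2,3,1} = 0
G(15) = mex{0,3,2,0} = 1
G(16) = mex{1,2,3,1} = 0
G(17) = mex{0,3,2,2} = 1
G(18) = mex{1,0,3,3} = 2
G(19) = mex{2,1,0,2} = 3
G(20) = mex{3,0,1,3} = 2
G(21) = mex{2,1,0,2} = 3
G(22) = mex{3,0,1,3} = 2

2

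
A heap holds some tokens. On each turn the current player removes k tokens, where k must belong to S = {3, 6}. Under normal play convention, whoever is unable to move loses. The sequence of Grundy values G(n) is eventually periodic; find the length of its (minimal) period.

n :  0  1  2  3  4  5  6  7  8  9 10 11 12 13 14 15 16 17 18 19
G :  0  0  0  1  1  1  2  2  2  0  0  0  1  1  1  2  2  2  0  0
G(n+9) = G(n) holds for n = 0,…,5 (a full window of length max(S) = 6), so the sequence is purely periodic with period 9.

9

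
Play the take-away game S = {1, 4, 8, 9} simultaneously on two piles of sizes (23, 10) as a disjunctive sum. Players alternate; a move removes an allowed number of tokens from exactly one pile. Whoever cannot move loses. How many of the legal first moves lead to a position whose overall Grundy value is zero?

3

All piles use S = {1, 4, 8, 9}:
G(0) = 0
G(1) = mex{0} = 1
G(2) = mex{1} = 0
G(3) = mex{0} = 1
G(4) = mex{1,0} = 2
G(5) = mex{2,1} = 0
G(6) = mex{0,0} = 1
G(7) = mex{1,1} = 0
G(8) = mex{0,2,0} = 1
G(9) = mex{1,0,1,0} = 2
G(10) = mex{2,1,0,1} = 3
G(11) = mex{3,0,1,0} = 2
G(12) = mex{2,1,2,1} = 0
G(13) = mex{0,2,0,2} = 1
G(14) = mex{1,3,1,0} = 2
G(15) = mex{2,2,0,1} = 3
G(16) = mex{3,0,1,0} = 2
G(17) = mex{2,1,2,1} = 0
G(18) = mex{0,2,3,2} = 1
G(19) = mex{1,3,2,3} = 0
G(20) = mex{0,2,0,2} = 1
G(21) = mex{1,0,1,0} = 2
G(22) = mex{2,1,2,1} = 0
G(23) = mex{0,0,3,2} = 1
Pile A: G(23) = 1.
Pile B: G(10) = 3.
Combined Grundy value = 1 ⊕ 3 = 2.
A winning move leaves total XOR = 0, i.e. changes one component's Grundy value g to g ⊕ X where X is the current total.
Pile A: need g' = 1⊕2 = 3. Options: 23−1→G=0, 23−4→G=0, 23−8→G=3, 23−9→G=2. Hits: 1.
Pile B: need g' = 3⊕2 = 1. Options: 10−1→G=2, 10−4→G=1, 10−8→G=0, 10−9→G=1. Hits: 2.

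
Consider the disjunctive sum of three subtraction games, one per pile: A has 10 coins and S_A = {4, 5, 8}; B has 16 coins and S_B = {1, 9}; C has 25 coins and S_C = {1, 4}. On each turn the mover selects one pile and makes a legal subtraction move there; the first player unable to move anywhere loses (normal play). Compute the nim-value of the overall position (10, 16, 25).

2

Pile A, S = {4, 5, 8}:
G(0) = 0
G(1) = mex{} = 0
G(2) = mex{} = 0
G(3) = mex{} = 0
G(4) = mex{0} = 1
G(5) = mex{0,0} = 1
G(6) = mex{0,0} = 1
G(7) = mex{0,0} = 1
G(8) = mex{1,0,0} = 2
G(9) = mex{1,1,0} = 2
G(10) = mex{1,1,0} = 2
G_A(10) = 2.
Pile B, S = {1, 9}:
n :  0  1  2  3  4  5  6  7  8  9 10 11 12 13 14 15 16
G :  0  1  0  1  0  1  0  1  0  1  0  1  0  1  0  1  0
G_B(16) = 0.
Pile C, S = {1, 4}:
G(0) = 0
G(1) = mex{0} = 1
G(2) = mex{1} = 0
G(3) = mex{0} = 1
G(4) = mex{1,0} = 2
G(5) = mex{2,1} = 0
G(6) = mex{0,0} = 1
G(7) = mex{1,1} = 0
G(8) = mex{0,2} = 1
G(9) = mex{1,0} = 2
G(10) = mex{2,1} = 0
G(11) = mex{0,0} = 1
G(12) = mex{1,1} = 0
G(13) = mex{0,2} = 1
G(14) = mex{1,0} = 2
G(15) = mex{2,1} = 0
G(16) = mex{0,0} = 1
G(17) = mex{1,1} = 0
G(18) = mex{0,2} = 1
G(19) = mex{1,0} = 2
G(20) = mex{2,1} = 0
G(21) = mex{0,0} = 1
G(22) = mex{1,1} = 0
G(23) = mex{0,2} = 1
G(24) = mex{1,0} = 2
G(25) = mex{2,1} = 0
G_C(25) = 0.
Combined Grundy value = 2 ⊕ 0 ⊕ 0 = 2.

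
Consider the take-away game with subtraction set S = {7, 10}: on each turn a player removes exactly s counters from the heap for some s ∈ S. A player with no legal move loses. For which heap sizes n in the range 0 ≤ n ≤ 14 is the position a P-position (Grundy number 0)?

n :  0  1  2  3  4  5  6  7  8  9 10 11 12 13 14
G :  0  0  0  0  0  0  0  1  1  1  1  1  1  1  2
P-positions are exactly the n with G(n) = 0.

0, 1, 2, 3, 4, 5, 6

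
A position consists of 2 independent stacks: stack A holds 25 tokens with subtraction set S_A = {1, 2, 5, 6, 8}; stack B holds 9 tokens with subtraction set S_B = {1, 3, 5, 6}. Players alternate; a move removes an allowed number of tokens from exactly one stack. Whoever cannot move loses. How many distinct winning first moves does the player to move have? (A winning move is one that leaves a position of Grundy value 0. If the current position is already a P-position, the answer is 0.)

2

Stack A, S = {1, 2, 5, 6, 8}:
n :  0  1  2  3  4  5  6  7  8  9 10 11 12 13 14 15 16 17 18 19 20 21 22 23 24 25
G :  0  1  2  0  1  2  3  0  1  2  0  1  2  3  0  1  2  0  1  2  3  0  1  2  0  1
G_A(25) = 1.
Stack B, S = {1, 3, 5, 6}:
G(0) = 0
G(1) = mex{0} = 1
G(2) = mex{1} = 0
G(3) = mex{0,0} = 1
G(4) = mex{1,1} = 0
G(5) = mex{0,0,0} = 1
G(6) = mex{1,1,1,0} = 2
G(7) = mex{2,0,0,1} = 3
G(8) = mex{3,1,1,0} = 2
G(9) = mex{2,2,0,1} = 3
G_B(9) = 3.
Combined Grundy value = 1 ⊕ 3 = 2.
A winning move leaves total XOR = 0, i.e. changes one component's Grundy value g to g ⊕ X where X is the current total.
Stack A: need g' = 1⊕2 = 3. Options: 25−1→G=0, 25−2→G=2, 25−5→G=3, 25−6→G=2, 25−8→G=0. Hits: 1.
Stack B: need g' = 3⊕2 = 1. Options: 9−1→G=2, 9−3→G=2, 9−5→G=0, 9−6→G=1. Hits: 1.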